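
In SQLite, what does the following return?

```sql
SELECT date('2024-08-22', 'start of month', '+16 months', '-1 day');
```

`start of month` rewinds 2024-08-22 to 2024-08-01.
Adding +16 months to 2024-08-01 gives 2025-12-01.
Going back 1 day from 2025-12-01 reaches 2025-11-30 (last day of November, 30 days).

2025-11-30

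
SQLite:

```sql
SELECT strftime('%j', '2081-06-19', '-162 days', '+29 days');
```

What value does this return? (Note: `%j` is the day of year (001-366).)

First apply '-162 days', '+29 days': 2081-06-19 → 2081-02-06.
Day-of-year for 2081-02-06: days since 2081-01-01 inclusive = 37, zero-padded to 037.

037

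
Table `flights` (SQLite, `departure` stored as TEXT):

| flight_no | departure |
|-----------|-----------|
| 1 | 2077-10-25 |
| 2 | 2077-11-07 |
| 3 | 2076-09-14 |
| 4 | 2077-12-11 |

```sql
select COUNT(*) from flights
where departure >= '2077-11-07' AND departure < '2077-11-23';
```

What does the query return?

1

Rows in [2077-11-07, 2077-11-23): 2077-11-07 → 1 row.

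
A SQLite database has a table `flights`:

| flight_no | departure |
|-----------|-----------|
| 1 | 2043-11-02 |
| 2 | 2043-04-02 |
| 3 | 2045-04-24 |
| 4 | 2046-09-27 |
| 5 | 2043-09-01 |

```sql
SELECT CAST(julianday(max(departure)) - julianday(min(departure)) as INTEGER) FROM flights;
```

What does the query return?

1274

MIN = 2043-04-02, MAX = 2046-09-27.
28 days remain in April 2043 after the 2nd (30 − 2).
Full months from May 2043 through August 2046 contribute their day counts.
Then 27 days into September 2046.
Total: 28 + 31 + 30 + 31 + 31 + 30 + 31 + 30 + 31 + 31 + 29 + 31 + 30 + 31 + 30 + 31 + 31 + 30 + 31 + 30 + 31 + 31 + 28 + 31 + 30 + 31 + 30 + 31 + 31 + 30 + 31 + 30 + 31 + 31 + 28 + 31 + 30 + 31 + 30 + 31 + 31 + 27 = 1274.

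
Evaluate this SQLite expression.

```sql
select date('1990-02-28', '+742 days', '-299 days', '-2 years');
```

1989-05-17

Applying '+742 days' to 1990-02-28: counting 742 days forward gives 1992-03-11.
Applying '-299 days' to 1992-03-11: counting 299 days back gives 1991-05-17.
Adding -2 years to 1991-05-17 gives 1989-05-17.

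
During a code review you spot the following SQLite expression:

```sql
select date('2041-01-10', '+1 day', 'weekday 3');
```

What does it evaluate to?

2041-01-16

Advancing 1 more day within January lands on 2041-01-11.
`weekday 3` advances to the next Wednesday; 2041-01-11 is a Friday, so it moves forward to 2041-01-16.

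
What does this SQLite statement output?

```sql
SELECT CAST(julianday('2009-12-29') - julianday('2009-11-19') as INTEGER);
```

40

11 days remain in November 2009 after the 19th (30 − 19).
Then 29 days into December 2009.
Total: 11 + 29 = 40.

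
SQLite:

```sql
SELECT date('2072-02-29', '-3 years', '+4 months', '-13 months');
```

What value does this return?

2068-06-01

Adding -3 years to 2072-02-29 targets 2069-02-29, but 2069 is not a leap year, so SQLite normalizes to 2069-03-01.
Adding +4 months to 2069-03-01 gives 2069-07-01.
Adding -13 months to 2069-07-01 gives 2068-06-01.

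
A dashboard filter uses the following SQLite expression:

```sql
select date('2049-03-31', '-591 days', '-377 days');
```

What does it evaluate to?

2046-08-06

Applying '-591 days' to 2049-03-31: counting 591 days back gives 2047-08-18.
Applying '-377 days' to 2047-08-18: counting 377 days back gives 2046-08-06.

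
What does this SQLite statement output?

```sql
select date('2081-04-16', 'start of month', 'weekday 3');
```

2081-04-02

`start of month` rewinds 2081-04-16 to 2081-04-01.
`weekday 3` advances to the next Wednesday; 2081-04-01 is a Tuesday, so it moves forward to 2081-04-02.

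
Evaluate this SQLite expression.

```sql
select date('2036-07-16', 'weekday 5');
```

`weekday 5` advances to the next Friday; 2036-07-16 is a Wednesday, so it moves forward to 2036-07-18.

2036-07-18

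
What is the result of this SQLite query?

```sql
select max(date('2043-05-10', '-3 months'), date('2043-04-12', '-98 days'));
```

date('2043-05-10', '-3 months') → 2043-02-10.
date('2043-04-12', '-98 days') → 2043-01-04.
Later of the two is 2043-02-10.

2043-02-10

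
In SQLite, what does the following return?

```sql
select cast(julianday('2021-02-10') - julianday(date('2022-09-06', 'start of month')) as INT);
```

`start of month` rewinds 2022-09-06 to 2022-09-01.
18 days remain in February 2021 after the 10th (28 − 10).
Full months from March 2021 through August 2022 contribute their day counts.
Then 1 day into September 2022.
Total: 18 + 31 + 30 + 31 + 30 + 31 + 31 + 30 + 31 + 30 + 31 + 31 + 28 + 31 + 30 + 31 + 30 + 31 + 31 + 1 = 568.
The subtraction is earlier − later, so the result is −568 → -568.

-568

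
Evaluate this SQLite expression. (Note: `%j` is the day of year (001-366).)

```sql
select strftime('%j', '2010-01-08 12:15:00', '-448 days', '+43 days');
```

334

First apply '-448 days', '+43 days': 2010-01-08 12:15:00 → 2008-11-29 12:15:00.
Day-of-year for 2008-11-29: days since 2008-01-01 inclusive = 334, zero-padded to 334.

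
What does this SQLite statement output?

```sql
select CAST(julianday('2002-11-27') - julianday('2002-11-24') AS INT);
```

3

Both dates are in November 2002: 27 − 24 = 3.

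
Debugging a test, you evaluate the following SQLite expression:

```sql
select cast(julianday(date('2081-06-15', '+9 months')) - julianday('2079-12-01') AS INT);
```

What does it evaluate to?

835

Adding +9 months to 2081-06-15 gives 2082-03-15.
30 days remain in December 2079 after the 1st (31 − 1).
Full months from January 2080 through February 2082 contribute their day counts.
Then 15 days into March 2082.
Total: 30 + 31 + 29 + 31 + 30 + 31 + 30 + 31 + 31 + 30 + 31 + 30 + 31 + 31 + 28 + 31 + 30 + 31 + 30 + 31 + 31 + 30 + 31 + 30 + 31 + 31 + 28 + 15 = 835.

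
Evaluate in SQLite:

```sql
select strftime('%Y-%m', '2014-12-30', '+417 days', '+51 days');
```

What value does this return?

First apply '+417 days', '+51 days': 2014-12-30 → 2016-04-11.
`%Y-%m` extracts the year-month: 2016-04.

2016-04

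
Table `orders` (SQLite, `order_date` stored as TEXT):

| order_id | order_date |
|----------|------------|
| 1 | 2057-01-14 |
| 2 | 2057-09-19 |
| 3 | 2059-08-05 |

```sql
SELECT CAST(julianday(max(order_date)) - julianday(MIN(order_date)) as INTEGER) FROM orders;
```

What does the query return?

MIN = 2057-01-14, MAX = 2059-08-05.
17 days remain in January 2057 after the 14th (31 − 14).
Full months from February 2057 through July 2059 contribute their day counts.
Then 5 days into August 2059.
Total: 17 + 28 + 31 + 30 + 31 + 30 + 31 + 31 + 30 + 31 + 30 + 31 + 31 + 28 + 31 + 30 + 31 + 30 + 31 + 31 + 30 + 31 + 30 + 31 + 31 + 28 + 31 + 30 + 31 + 30 + 31 + 5 = 933.

933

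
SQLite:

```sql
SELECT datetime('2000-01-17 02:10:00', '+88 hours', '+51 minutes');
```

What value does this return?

+88 hours from 2000-01-17 02:10:00 is 2000-01-20 18:10:00 (crosses midnight).
+51 minutes from 2000-01-20 18:10:00 is 2000-01-20 19:01:00.

2000-01-20 19:01:00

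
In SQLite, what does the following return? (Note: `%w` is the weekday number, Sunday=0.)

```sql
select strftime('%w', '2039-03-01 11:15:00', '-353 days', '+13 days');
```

First apply '-353 days', '+13 days': 2039-03-01 11:15:00 → 2038-03-26 11:15:00.
2038-03-26 is a Friday; with Sunday=0 that is 5.

5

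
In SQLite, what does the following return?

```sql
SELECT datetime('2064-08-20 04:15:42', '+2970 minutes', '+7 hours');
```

2064-08-22 12:45:42

2970 minutes = 49h 30m; +2970 minutes from 2064-08-20 04:15:42 is 2064-08-22 05:45:42 (crosses midnight).
+7 hours from 2064-08-22 05:45:42 is 2064-08-22 12:45:42.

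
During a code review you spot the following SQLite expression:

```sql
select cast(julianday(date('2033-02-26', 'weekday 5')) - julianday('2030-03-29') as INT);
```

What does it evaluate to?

1071

`weekday 5` advances to the next Friday; 2033-02-26 is a Saturday, so it moves forward to 2033-03-04.
2 days remain in March 2030 after the 29th (31 − 29).
Full months from April 2030 through February 2033 contribute their day counts.
Then 4 days into March 2033.
Total: 2 + 30 + 31 + 30 + 31 + 31 + 30 + 31 + 30 + 31 + 31 + 28 + 31 + 30 + 31 + 30 + 31 + 31 + 30 + 31 + 30 + 31 + 31 + 29 + 31 + 30 + 31 + 30 + 31 + 31 + 30 + 31 + 30 + 31 + 31 + 28 + 4 = 1071.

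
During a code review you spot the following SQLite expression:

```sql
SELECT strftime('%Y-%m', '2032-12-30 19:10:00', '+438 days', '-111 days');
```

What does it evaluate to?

2033-11

First apply '+438 days', '-111 days': 2032-12-30 19:10:00 → 2033-11-22 19:10:00.
`%Y-%m` extracts the year-month: 2033-11.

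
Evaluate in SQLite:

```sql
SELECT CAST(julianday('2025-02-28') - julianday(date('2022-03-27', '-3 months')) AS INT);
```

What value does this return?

Adding -3 months to 2022-03-27 gives 2021-12-27.
4 days remain in December 2021 after the 27th (31 − 27).
Full months from January 2022 through January 2025 contribute their day counts.
Then 28 days into February 2025.
Total: 4 + 31 + 28 + 31 + 30 + 31 + 30 + 31 + 31 + 30 + 31 + 30 + 31 + 31 + 28 + 31 + 30 + 31 + 30 + 31 + 31 + 30 + 31 + 30 + 31 + 31 + 29 + 31 + 30 + 31 + 30 + 31 + 31 + 30 + 31 + 30 + 31 + 31 + 28 = 1159.

1159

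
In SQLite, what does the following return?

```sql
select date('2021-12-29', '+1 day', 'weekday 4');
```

2021-12-30

Advancing 1 more day within December lands on 2021-12-30.
`weekday 4` advances to the next Thursday; 2021-12-30 is already a Thursday, so it stays at 2021-12-30.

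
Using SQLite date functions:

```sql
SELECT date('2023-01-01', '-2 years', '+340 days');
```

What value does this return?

Adding -2 years to 2023-01-01 gives 2021-01-01.
Applying '+340 days' to 2021-01-01: counting 340 days forward gives 2021-12-07.

2021-12-07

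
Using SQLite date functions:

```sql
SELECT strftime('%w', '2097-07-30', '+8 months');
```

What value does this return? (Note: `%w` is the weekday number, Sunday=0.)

First apply '+8 months': 2097-07-30 → 2098-03-30.
2098-03-30 is a Sunday; with Sunday=0 that is 0.

0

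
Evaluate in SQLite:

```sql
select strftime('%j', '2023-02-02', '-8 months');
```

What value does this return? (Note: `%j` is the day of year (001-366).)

153

First apply '-8 months': 2023-02-02 → 2022-06-02.
Day-of-year for 2022-06-02: days since 2022-01-01 inclusive = 153, zero-padded to 153.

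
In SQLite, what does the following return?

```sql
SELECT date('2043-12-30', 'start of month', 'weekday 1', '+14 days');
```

`start of month` rewinds 2043-12-30 to 2043-12-01.
`weekday 1` advances to the next Monday; 2043-12-01 is a Tuesday, so it moves forward to 2043-12-07.
Advancing 14 more days within December lands on 2043-12-21.

2043-12-21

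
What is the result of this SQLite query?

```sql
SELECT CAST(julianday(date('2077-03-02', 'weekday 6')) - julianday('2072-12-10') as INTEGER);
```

`weekday 6` advances to the next Saturday; 2077-03-02 is a Tuesday, so it moves forward to 2077-03-06.
21 days remain in December 2072 after the 10th (31 − 10).
Full months from January 2073 through February 2077 contribute their day counts.
Then 6 days into March 2077.
Total: 21 + 31 + 28 + 31 + 30 + 31 + 30 + 31 + 31 + 30 + 31 + 30 + 31 + 31 + 28 + 31 + 30 + 31 + 30 + 31 + 31 + 30 + 31 + 30 + 31 + 31 + 28 + 31 + 30 + 31 + 30 + 31 + 31 + 30 + 31 + 30 + 31 + 31 + 29 + 31 + 30 + 31 + 30 + 31 + 31 + 30 + 31 + 30 + 31 + 31 + 28 + 6 = 1547.

1547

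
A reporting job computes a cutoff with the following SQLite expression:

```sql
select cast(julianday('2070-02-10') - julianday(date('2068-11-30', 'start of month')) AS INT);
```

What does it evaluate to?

`start of month` rewinds 2068-11-30 to 2068-11-01.
29 days remain in November 2068 after the 1st (30 − 1).
Full months from December 2068 through January 2070 contribute their day counts.
Then 10 days into February 2070.
Total: 29 + 31 + 31 + 28 + 31 + 30 + 31 + 30 + 31 + 31 + 30 + 31 + 30 + 31 + 31 + 10 = 466.

466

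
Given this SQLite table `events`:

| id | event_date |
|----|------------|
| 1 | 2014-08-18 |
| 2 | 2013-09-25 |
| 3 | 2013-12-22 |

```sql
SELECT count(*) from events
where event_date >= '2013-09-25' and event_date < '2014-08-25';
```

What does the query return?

3

Rows in [2013-09-25, 2014-08-25): 2014-08-18, 2013-09-25, 2013-12-22 → 3 rows.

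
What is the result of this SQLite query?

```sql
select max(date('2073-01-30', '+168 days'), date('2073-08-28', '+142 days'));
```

2074-01-17

date('2073-01-30', '+168 days') → 2073-07-17.
date('2073-08-28', '+142 days') → 2074-01-17.
Later of the two is 2074-01-17.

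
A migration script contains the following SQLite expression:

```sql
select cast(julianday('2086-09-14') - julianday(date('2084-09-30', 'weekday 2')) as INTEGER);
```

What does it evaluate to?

`weekday 2` advances to the next Tuesday; 2084-09-30 is a Saturday, so it moves forward to 2084-10-03.
28 days remain in October 2084 after the 3rd (31 − 3).
Full months from November 2084 through August 2086 contribute their day counts.
Then 14 days into September 2086.
Total: 28 + 30 + 31 + 31 + 28 + 31 + 30 + 31 + 30 + 31 + 31 + 30 + 31 + 30 + 31 + 31 + 28 + 31 + 30 + 31 + 30 + 31 + 31 + 14 = 711.

711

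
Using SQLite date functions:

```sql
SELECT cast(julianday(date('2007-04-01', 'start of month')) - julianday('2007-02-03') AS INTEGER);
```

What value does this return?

57

`start of month` rewinds 2007-04-01 to 2007-04-01.
25 days remain in February 2007 after the 3rd (28 − 3).
March 2007: 31 days.
Then 1 day into April 2007.
Total: 25 + 31 + 1 = 57.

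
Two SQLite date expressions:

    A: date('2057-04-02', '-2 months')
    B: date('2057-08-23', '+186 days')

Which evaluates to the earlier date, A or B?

A = 2057-02-02.
B = 2058-02-25.
A is earlier.

A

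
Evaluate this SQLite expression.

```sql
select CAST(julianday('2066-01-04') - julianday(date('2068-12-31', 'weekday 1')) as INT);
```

`weekday 1` advances to the next Monday; 2068-12-31 is already a Monday, so it stays at 2068-12-31.
27 days remain in January 2066 after the 4th (31 − 4).
Full months from February 2066 through November 2068 contribute their day counts.
Then 31 days into December 2068.
Total: 27 + 28 + 31 + 30 + 31 + 30 + 31 + 31 + 30 + 31 + 30 + 31 + 31 + 28 + 31 + 30 + 31 + 30 + 31 + 31 + 30 + 31 + 30 + 31 + 31 + 29 + 31 + 30 + 31 + 30 + 31 + 31 + 30 + 31 + 30 + 31 = 1092.
The subtraction is earlier − later, so the result is −1092 → -1092.

-1092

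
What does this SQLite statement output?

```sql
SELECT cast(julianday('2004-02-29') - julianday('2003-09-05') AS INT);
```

177

25 days remain in September 2003 after the 5th (30 − 5).
October 2003: 31 days.
November 2003: 30 days.
December 2003: 31 days.
January 2004: 31 days.
Then 29 days into February 2004.
Total: 25 + 31 + 30 + 31 + 31 + 29 = 177.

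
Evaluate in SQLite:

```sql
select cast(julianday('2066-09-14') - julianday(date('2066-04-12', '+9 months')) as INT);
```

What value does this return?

Adding +9 months to 2066-04-12 gives 2067-01-12.
16 days remain in September 2066 after the 14th (30 − 14).
October 2066: 31 days.
November 2066: 30 days.
December 2066: 31 days.
Then 12 days into January 2067.
Total: 16 + 31 + 30 + 31 + 12 = 120.
The subtraction is earlier − later, so the result is −120 → -120.

-120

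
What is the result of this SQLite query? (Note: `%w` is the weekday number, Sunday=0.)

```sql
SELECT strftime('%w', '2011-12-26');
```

1

2011-12-26 is a Monday; with Sunday=0 that is 1.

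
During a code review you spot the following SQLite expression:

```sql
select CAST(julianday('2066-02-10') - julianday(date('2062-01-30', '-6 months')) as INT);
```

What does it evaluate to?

Adding -6 months to 2062-01-30 gives 2061-07-30.
1 day remains in July 2061 after the 30th (31 − 30).
Full months from August 2061 through January 2066 contribute their day counts.
Then 10 days into February 2066.
Total: 1 + 31 + 30 + 31 + 30 + 31 + 31 + 28 + 31 + 30 + 31 + 30 + 31 + 31 + 30 + 31 + 30 + 31 + 31 + 28 + 31 + 30 + 31 + 30 + 31 + 31 + 30 + 31 + 30 + 31 + 31 + 29 + 31 + 30 + 31 + 30 + 31 + 31 + 30 + 31 + 30 + 31 + 31 + 28 + 31 + 30 + 31 + 30 + 31 + 31 + 30 + 31 + 30 + 31 + 31 + 10 = 1656.

1656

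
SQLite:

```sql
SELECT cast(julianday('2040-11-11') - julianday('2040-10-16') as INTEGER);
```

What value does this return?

26

15 days remain in October 2040 after the 16th (31 − 16).
Then 11 days into November 2040.
Total: 15 + 11 = 26.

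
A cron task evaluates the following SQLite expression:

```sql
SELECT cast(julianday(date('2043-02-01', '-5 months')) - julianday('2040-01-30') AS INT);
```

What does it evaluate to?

Adding -5 months to 2043-02-01 gives 2042-09-01.
1 day remains in January 2040 after the 30th (31 − 30).
Full months from February 2040 through August 2042 contribute their day counts.
Then 1 day into September 2042.
Total: 1 + 29 + 31 + 30 + 31 + 30 + 31 + 31 + 30 + 31 + 30 + 31 + 31 + 28 + 31 + 30 + 31 + 30 + 31 + 31 + 30 + 31 + 30 + 31 + 31 + 28 + 31 + 30 + 31 + 30 + 31 + 31 + 1 = 945.

945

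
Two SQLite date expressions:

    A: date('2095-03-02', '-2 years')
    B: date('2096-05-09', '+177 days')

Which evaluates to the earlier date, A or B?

A

A = 2093-03-02.
B = 2096-11-02.
A is earlier.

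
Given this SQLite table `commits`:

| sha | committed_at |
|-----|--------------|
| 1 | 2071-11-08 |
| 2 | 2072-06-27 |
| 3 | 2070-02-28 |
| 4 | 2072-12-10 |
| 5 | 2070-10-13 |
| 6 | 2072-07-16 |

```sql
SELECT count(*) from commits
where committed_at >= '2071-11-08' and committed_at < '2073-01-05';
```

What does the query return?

4

Rows in [2071-11-08, 2073-01-05): 2071-11-08, 2072-06-27, 2072-12-10, 2072-07-16 → 4 rows.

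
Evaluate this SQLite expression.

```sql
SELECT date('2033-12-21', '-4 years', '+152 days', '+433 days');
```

Adding -4 years to 2033-12-21 gives 2029-12-21.
Applying '+152 days' to 2029-12-21: counting 152 days forward gives 2030-05-22.
Applying '+433 days' to 2030-05-22: counting 433 days forward gives 2031-07-29.

2031-07-29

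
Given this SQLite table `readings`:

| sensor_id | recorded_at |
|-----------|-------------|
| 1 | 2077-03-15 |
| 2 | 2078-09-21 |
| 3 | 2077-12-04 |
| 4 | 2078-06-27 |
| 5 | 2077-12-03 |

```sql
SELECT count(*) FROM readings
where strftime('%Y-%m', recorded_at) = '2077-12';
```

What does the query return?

Rows with year-month 2077-12: 2077-12-04, 2077-12-03 → 2.

2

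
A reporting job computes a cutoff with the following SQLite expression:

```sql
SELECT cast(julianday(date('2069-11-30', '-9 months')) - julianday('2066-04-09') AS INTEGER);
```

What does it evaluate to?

1058

Adding -9 months to 2069-11-30 targets 2069-02-30. February 2069 has only 28 days, so SQLite normalizes the 2-day overflow forward to 2069-03-02.
21 days remain in April 2066 after the 9th (30 − 9).
Full months from May 2066 through February 2069 contribute their day counts.
Then 2 days into March 2069.
Total: 21 + 31 + 30 + 31 + 31 + 30 + 31 + 30 + 31 + 31 + 28 + 31 + 30 + 31 + 30 + 31 + 31 + 30 + 31 + 30 + 31 + 31 + 29 + 31 + 30 + 31 + 30 + 31 + 31 + 30 + 31 + 30 + 31 + 31 + 28 + 2 = 1058.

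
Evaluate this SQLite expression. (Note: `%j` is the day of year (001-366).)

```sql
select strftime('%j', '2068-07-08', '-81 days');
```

First apply '-81 days': 2068-07-08 → 2068-04-18.
Day-of-year for 2068-04-18: days since 2068-01-01 inclusive = 109, zero-padded to 109.

109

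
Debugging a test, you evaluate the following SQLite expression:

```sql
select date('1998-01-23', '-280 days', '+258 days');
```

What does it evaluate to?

1998-01-01

Applying '-280 days' to 1998-01-23: counting 280 days back gives 1997-04-18.
Applying '+258 days' to 1997-04-18: counting 258 days forward gives 1998-01-01.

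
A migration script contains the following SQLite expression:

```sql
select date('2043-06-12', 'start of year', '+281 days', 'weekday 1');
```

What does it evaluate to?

2043-10-12

`start of year` rewinds 2043-06-12 to 2043-01-01.
Applying '+281 days' to 2043-01-01: counting 281 days forward gives 2043-10-09.
`weekday 1` advances to the next Monday; 2043-10-09 is a Friday, so it moves forward to 2043-10-12.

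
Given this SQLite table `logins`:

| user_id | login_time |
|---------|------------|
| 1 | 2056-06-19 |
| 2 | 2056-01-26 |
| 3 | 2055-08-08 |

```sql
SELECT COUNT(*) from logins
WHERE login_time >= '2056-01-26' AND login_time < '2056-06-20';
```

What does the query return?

2

Rows in [2056-01-26, 2056-06-20): 2056-06-19, 2056-01-26 → 2 rows.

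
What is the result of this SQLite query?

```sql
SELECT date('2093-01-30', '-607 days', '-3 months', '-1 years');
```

2090-03-03

Applying '-607 days' to 2093-01-30: counting 607 days back gives 2091-06-03.
Adding -3 months to 2091-06-03 gives 2091-03-03.
Adding -1 year to 2091-03-03 gives 2090-03-03.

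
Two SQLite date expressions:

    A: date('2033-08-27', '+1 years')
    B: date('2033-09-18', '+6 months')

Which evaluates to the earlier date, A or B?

B

A = 2034-08-27.
B = 2034-03-18.
B is earlier.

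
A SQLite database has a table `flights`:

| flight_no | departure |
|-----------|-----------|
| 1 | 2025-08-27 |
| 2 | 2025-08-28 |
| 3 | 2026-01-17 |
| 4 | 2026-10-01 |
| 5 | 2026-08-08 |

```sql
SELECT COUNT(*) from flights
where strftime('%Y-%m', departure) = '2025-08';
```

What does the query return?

Rows with year-month 2025-08: 2025-08-27, 2025-08-28 → 2.

2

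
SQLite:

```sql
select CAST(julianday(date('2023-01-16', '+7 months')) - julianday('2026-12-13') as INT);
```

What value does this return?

-1215

Adding +7 months to 2023-01-16 gives 2023-08-16.
15 days remain in August 2023 after the 16th (31 − 16).
Full months from September 2023 through November 2026 contribute their day counts.
Then 13 days into December 2026.
Total: 15 + 30 + 31 + 30 + 31 + 31 + 29 + 31 + 30 + 31 + 30 + 31 + 31 + 30 + 31 + 30 + 31 + 31 + 28 + 31 + 30 + 31 + 30 + 31 + 31 + 30 + 31 + 30 + 31 + 31 + 28 + 31 + 30 + 31 + 30 + 31 + 31 + 30 + 31 + 30 + 13 = 1215.
The subtraction is earlier − later, so the result is −1215 → -1215.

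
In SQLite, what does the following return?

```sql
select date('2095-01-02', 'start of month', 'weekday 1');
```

`start of month` rewinds 2095-01-02 to 2095-01-01.
`weekday 1` advances to the next Monday; 2095-01-01 is a Saturday, so it moves forward to 2095-01-03.

2095-01-03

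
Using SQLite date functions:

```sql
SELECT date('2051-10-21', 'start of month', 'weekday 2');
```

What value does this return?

2051-10-03

`start of month` rewinds 2051-10-21 to 2051-10-01.
`weekday 2` advances to the next Tuesday; 2051-10-01 is a Sunday, so it moves forward to 2051-10-03.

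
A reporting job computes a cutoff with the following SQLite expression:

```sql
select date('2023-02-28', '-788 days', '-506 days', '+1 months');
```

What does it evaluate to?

2019-09-14

Applying '-788 days' to 2023-02-28: counting 788 days back gives 2021-01-01.
Applying '-506 days' to 2021-01-01: counting 506 days back gives 2019-08-14.
Adding +1 month to 2019-08-14 gives 2019-09-14.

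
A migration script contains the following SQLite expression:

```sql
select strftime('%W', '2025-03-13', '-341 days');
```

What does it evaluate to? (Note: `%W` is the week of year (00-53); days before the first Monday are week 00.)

14

First apply '-341 days': 2025-03-13 → 2024-04-06.
2024-04-06 is a Saturday. SQLite's %W counts Mondays since the year started; the result is 14.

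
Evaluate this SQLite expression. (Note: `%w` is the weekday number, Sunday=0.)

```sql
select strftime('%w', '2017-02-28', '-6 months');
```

0

First apply '-6 months': 2017-02-28 → 2016-08-28.
2016-08-28 is a Sunday; with Sunday=0 that is 0.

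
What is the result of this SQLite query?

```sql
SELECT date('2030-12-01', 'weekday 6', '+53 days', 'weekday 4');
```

`weekday 6` advances to the next Saturday; 2030-12-01 is a Sunday, so it moves forward to 2030-12-07.
Applying '+53 days' to 2030-12-07: counting 53 days forward gives 2031-01-29.
`weekday 4` advances to the next Thursday; 2031-01-29 is a Wednesday, so it moves forward to 2031-01-30.

2031-01-30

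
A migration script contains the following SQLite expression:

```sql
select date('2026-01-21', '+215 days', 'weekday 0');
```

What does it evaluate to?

Applying '+215 days' to 2026-01-21: counting 215 days forward gives 2026-08-24.
`weekday 0` advances to the next Sunday; 2026-08-24 is a Monday, so it moves forward to 2026-08-30.

2026-08-30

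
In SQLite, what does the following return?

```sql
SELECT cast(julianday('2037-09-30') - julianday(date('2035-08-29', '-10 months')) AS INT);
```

Adding -10 months to 2035-08-29 gives 2034-10-29.
2 days remain in October 2034 after the 29th (31 − 29).
Full months from November 2034 through August 2037 contribute their day counts.
Then 30 days into September 2037.
Total: 2 + 30 + 31 + 31 + 28 + 31 + 30 + 31 + 30 + 31 + 31 + 30 + 31 + 30 + 31 + 31 + 29 + 31 + 30 + 31 + 30 + 31 + 31 + 30 + 31 + 30 + 31 + 31 + 28 + 31 + 30 + 31 + 30 + 31 + 31 + 30 = 1067.

1067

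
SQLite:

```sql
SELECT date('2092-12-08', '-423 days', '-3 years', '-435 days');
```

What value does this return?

2087-08-04

Applying '-423 days' to 2092-12-08: counting 423 days back gives 2091-10-12.
Adding -3 years to 2091-10-12 gives 2088-10-12.
Applying '-435 days' to 2088-10-12: counting 435 days back gives 2087-08-04.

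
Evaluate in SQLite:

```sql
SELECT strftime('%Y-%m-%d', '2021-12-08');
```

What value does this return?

2021-12-08

`%Y-%m-%d` extracts the ISO date: 2021-12-08.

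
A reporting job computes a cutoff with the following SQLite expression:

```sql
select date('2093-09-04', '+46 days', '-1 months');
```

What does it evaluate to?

2093-09-20

Applying '+46 days' to 2093-09-04: counting 46 days forward gives 2093-10-20.
Adding -1 month to 2093-10-20 gives 2093-09-20.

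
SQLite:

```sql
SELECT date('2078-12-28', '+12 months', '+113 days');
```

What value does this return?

2080-04-19

Adding +12 months to 2078-12-28 gives 2079-12-28.
Applying '+113 days' to 2079-12-28: counting 113 days forward gives 2080-04-19.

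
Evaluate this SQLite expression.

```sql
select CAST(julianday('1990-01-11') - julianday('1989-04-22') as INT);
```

264

8 days remain in April 1989 after the 22nd (30 − 22).
Full months from May 1989 through December 1989 contribute their day counts.
Then 11 days into January 1990.
Total: 8 + 31 + 30 + 31 + 31 + 30 + 31 + 30 + 31 + 11 = 264.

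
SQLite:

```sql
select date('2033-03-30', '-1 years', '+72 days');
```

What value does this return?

Adding -1 year to 2033-03-30 gives 2032-03-30.
Applying '+72 days' to 2032-03-30: counting 72 days forward gives 2032-06-10.

2032-06-10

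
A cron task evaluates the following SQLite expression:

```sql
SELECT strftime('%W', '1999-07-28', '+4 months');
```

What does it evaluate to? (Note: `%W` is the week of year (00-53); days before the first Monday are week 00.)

47

First apply '+4 months': 1999-07-28 → 1999-11-28.
1999-11-28 is a Sunday. SQLite's %W counts Mondays since the year started; the result is 47.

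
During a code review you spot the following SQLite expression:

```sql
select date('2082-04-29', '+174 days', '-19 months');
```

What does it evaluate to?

Applying '+174 days' to 2082-04-29: counting 174 days forward gives 2082-10-20.
Adding -19 months to 2082-10-20 gives 2081-03-20.

2081-03-20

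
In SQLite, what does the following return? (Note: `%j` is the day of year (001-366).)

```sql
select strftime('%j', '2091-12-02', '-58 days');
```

First apply '-58 days': 2091-12-02 → 2091-10-05.
Day-of-year for 2091-10-05: days since 2091-01-01 inclusive = 278, zero-padded to 278.

278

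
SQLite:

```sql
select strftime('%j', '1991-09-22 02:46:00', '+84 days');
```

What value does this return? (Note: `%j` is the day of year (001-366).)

349

First apply '+84 days': 1991-09-22 02:46:00 → 1991-12-15 02:46:00.
Day-of-year for 1991-12-15: days since 1991-01-01 inclusive = 349, zero-padded to 349.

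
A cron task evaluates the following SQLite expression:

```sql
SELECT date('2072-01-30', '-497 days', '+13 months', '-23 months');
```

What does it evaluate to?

2069-11-20

Applying '-497 days' to 2072-01-30: counting 497 days back gives 2070-09-20.
Adding +13 months to 2070-09-20 gives 2071-10-20.
Adding -23 months to 2071-10-20 gives 2069-11-20.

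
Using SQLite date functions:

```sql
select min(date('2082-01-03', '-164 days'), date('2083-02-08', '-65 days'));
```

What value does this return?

date('2082-01-03', '-164 days') → 2081-07-23.
date('2083-02-08', '-65 days') → 2082-12-05.
Earlier of the two is 2081-07-23.

2081-07-23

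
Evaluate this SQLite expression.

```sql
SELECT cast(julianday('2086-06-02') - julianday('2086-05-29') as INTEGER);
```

2 days remain in May 2086 after the 29th (31 − 29).
Then 2 days into June 2086.
Total: 2 + 2 = 4.

4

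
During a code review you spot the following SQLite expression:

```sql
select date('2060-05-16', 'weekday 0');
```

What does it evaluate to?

2060-05-16

`weekday 0` advances to the next Sunday; 2060-05-16 is already a Sunday, so it stays at 2060-05-16.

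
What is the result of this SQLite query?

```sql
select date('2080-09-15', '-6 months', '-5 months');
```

Adding -6 months to 2080-09-15 gives 2080-03-15.
Adding -5 months to 2080-03-15 gives 2079-10-15.

2079-10-15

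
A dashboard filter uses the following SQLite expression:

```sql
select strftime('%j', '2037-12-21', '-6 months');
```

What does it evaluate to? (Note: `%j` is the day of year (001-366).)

First apply '-6 months': 2037-12-21 → 2037-06-21.
Day-of-year for 2037-06-21: days since 2037-01-01 inclusive = 172, zero-padded to 172.

172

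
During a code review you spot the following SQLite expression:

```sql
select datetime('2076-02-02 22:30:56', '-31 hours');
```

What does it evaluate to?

-31 hours from 2076-02-02 22:30:56 is 2076-02-01 15:30:56 (crosses midnight).

2076-02-01 15:30:56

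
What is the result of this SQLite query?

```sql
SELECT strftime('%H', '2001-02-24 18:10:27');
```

18

`%H` extracts the 2-digit hour (00-23): 18.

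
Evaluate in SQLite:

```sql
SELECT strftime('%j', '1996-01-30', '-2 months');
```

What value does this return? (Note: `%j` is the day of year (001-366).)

334

First apply '-2 months': 1996-01-30 → 1995-11-30.
Day-of-year for 1995-11-30: days since 1995-01-01 inclusive = 334, zero-padded to 334.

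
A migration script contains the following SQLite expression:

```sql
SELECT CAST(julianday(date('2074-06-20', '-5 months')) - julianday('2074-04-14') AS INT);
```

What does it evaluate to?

Adding -5 months to 2074-06-20 gives 2074-01-20.
11 days remain in January 2074 after the 20th (31 − 20).
February 2074: 28 days.
March 2074: 31 days.
Then 14 days into April 2074.
Total: 11 + 28 + 31 + 14 = 84.
The subtraction is earlier − later, so the result is −84 → -84.

-84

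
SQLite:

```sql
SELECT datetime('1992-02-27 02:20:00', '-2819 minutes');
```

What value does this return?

1992-02-25 03:21:00

2819 minutes = 46h 59m; -2819 minutes from 1992-02-27 02:20:00 is 1992-02-25 03:21:00 (crosses midnight).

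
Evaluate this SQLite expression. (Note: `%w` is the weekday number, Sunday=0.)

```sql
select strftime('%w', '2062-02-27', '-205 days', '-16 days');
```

4

First apply '-205 days', '-16 days': 2062-02-27 → 2061-07-21.
2061-07-21 is a Thursday; with Sunday=0 that is 4.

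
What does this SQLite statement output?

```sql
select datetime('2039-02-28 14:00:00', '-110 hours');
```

-110 hours from 2039-02-28 14:00:00 is 2039-02-24 00:00:00 (crosses midnight).

2039-02-24 00:00:00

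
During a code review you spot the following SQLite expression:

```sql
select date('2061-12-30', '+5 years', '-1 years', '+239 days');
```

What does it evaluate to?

Adding +5 years to 2061-12-30 gives 2066-12-30.
Adding -1 year to 2066-12-30 gives 2065-12-30.
Applying '+239 days' to 2065-12-30: counting 239 days forward gives 2066-08-26.

2066-08-26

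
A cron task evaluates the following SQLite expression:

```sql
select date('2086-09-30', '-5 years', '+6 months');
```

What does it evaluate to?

2082-03-30

Adding -5 years to 2086-09-30 gives 2081-09-30.
Adding +6 months to 2081-09-30 gives 2082-03-30.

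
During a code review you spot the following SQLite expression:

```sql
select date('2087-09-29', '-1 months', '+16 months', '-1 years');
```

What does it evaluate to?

Adding -1 month to 2087-09-29 gives 2087-08-29.
Adding +16 months to 2087-08-29 gives 2088-12-29.
Adding -1 year to 2088-12-29 gives 2087-12-29.

2087-12-29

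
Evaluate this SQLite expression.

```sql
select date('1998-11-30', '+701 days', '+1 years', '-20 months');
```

2000-03-02

Applying '+701 days' to 1998-11-30: counting 701 days forward gives 2000-10-31.
Adding +1 year to 2000-10-31 gives 2001-10-31.
Adding -20 months to 2001-10-31 targets 2000-02-31. February 2000 has only 29 days, so SQLite normalizes the 2-day overflow forward to 2000-03-02.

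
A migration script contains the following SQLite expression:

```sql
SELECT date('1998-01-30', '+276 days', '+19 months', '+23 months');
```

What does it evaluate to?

2002-05-02

Applying '+276 days' to 1998-01-30: counting 276 days forward gives 1998-11-02.
Adding +19 months to 1998-11-02 gives 2000-06-02.
Adding +23 months to 2000-06-02 gives 2002-05-02.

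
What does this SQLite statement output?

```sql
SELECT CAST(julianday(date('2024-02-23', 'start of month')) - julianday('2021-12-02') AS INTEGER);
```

`start of month` rewinds 2024-02-23 to 2024-02-01.
29 days remain in December 2021 after the 2nd (31 − 2).
Full months from January 2022 through January 2024 contribute their day counts.
Then 1 day into February 2024.
Total: 29 + 31 + 28 + 31 + 30 + 31 + 30 + 31 + 31 + 30 + 31 + 30 + 31 + 31 + 28 + 31 + 30 + 31 + 30 + 31 + 31 + 30 + 31 + 30 + 31 + 31 + 1 = 791.

791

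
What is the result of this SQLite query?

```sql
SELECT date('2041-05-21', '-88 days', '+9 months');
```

2041-11-22

Applying '-88 days' to 2041-05-21: counting 88 days back gives 2041-02-22.
Adding +9 months to 2041-02-22 gives 2041-11-22.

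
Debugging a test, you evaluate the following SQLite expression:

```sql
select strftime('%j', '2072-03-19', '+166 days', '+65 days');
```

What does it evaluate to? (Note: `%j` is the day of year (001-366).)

First apply '+166 days', '+65 days': 2072-03-19 → 2072-11-05.
Day-of-year for 2072-11-05: days since 2072-01-01 inclusive = 310, zero-padded to 310.

310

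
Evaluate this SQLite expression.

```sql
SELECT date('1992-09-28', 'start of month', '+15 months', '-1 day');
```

1993-11-30

`start of month` rewinds 1992-09-28 to 1992-09-01.
Adding +15 months to 1992-09-01 gives 1993-12-01.
Going back 1 day from 1993-12-01 reaches 1993-11-30 (last day of November, 30 days).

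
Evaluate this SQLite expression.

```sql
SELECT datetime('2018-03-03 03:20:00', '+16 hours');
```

+16 hours from 2018-03-03 03:20:00 is 2018-03-03 19:20:00.

2018-03-03 19:20:00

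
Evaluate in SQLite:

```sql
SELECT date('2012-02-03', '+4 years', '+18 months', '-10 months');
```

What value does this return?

2016-10-03

Adding +4 years to 2012-02-03 gives 2016-02-03.
Adding +18 months to 2016-02-03 gives 2017-08-03.
Adding -10 months to 2017-08-03 gives 2016-10-03.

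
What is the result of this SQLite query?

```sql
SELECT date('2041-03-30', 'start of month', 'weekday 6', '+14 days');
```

`start of month` rewinds 2041-03-30 to 2041-03-01.
`weekday 6` advances to the next Saturday; 2041-03-01 is a Friday, so it moves forward to 2041-03-02.
Advancing 14 more days within March lands on 2041-03-16.

2041-03-16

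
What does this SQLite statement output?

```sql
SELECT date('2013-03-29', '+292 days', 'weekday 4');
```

2014-01-16

Applying '+292 days' to 2013-03-29: counting 292 days forward gives 2014-01-15.
`weekday 4` advances to the next Thursday; 2014-01-15 is a Wednesday, so it moves forward to 2014-01-16.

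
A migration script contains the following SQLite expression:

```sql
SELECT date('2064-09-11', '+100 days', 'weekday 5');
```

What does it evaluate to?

Applying '+100 days' to 2064-09-11: counting 100 days forward gives 2064-12-20.
`weekday 5` advances to the next Friday; 2064-12-20 is a Saturday, so it moves forward to 2064-12-26.

2064-12-26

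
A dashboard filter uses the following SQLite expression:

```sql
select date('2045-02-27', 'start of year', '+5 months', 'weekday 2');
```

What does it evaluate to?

`start of year` rewinds 2045-02-27 to 2045-01-01.
Adding +5 months to 2045-01-01 gives 2045-06-01.
`weekday 2` advances to the next Tuesday; 2045-06-01 is a Thursday, so it moves forward to 2045-06-06.

2045-06-06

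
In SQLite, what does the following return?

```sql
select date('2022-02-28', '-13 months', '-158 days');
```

2020-08-23

Adding -13 months to 2022-02-28 gives 2021-01-28.
Applying '-158 days' to 2021-01-28: counting 158 days back gives 2020-08-23.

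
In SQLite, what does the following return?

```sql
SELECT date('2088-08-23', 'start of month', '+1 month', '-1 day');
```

2088-08-31

`start of month` rewinds 2088-08-23 to 2088-08-01.
Adding +1 month to 2088-08-01 gives 2088-09-01.
Going back 1 day from 2088-09-01 reaches 2088-08-31 (last day of August, 31 days).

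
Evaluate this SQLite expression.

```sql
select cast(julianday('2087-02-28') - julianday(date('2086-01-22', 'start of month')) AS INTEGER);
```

`start of month` rewinds 2086-01-22 to 2086-01-01.
30 days remain in January 2086 after the 1st (31 − 1).
Full months from February 2086 through January 2087 contribute their day counts.
Then 28 days into February 2087.
Total: 30 + 28 + 31 + 30 + 31 + 30 + 31 + 31 + 30 + 31 + 30 + 31 + 31 + 28 = 423.

423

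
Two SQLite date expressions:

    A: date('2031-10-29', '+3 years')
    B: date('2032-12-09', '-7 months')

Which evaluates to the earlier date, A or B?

A = 2034-10-29.
B = 2032-05-09.
B is earlier.

B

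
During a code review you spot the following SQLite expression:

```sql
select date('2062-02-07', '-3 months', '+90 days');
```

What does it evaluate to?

2062-02-05

Adding -3 months to 2062-02-07 gives 2061-11-07.
Applying '+90 days' to 2061-11-07: counting 90 days forward gives 2062-02-05.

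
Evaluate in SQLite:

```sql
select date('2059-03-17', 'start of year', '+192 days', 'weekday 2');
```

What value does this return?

`start of year` rewinds 2059-03-17 to 2059-01-01.
Applying '+192 days' to 2059-01-01: counting 192 days forward gives 2059-07-12.
`weekday 2` advances to the next Tuesday; 2059-07-12 is a Saturday, so it moves forward to 2059-07-15.

2059-07-15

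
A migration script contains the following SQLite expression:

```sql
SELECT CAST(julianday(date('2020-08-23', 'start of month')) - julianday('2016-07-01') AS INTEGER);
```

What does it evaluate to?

`start of month` rewinds 2020-08-23 to 2020-08-01.
30 days remain in July 2016 after the 1st (31 − 1).
Full months from August 2016 through July 2020 contribute their day counts.
Then 1 day into August 2020.
Total: 30 + 31 + 30 + 31 + 30 + 31 + 31 + 28 + 31 + 30 + 31 + 30 + 31 + 31 + 30 + 31 + 30 + 31 + 31 + 28 + 31 + 30 + 31 + 30 + 31 + 31 + 30 + 31 + 30 + 31 + 31 + 28 + 31 + 30 + 31 + 30 + 31 + 31 + 30 + 31 + 30 + 31 + 31 + 29 + 31 + 30 + 31 + 30 + 31 + 1 = 1492.

1492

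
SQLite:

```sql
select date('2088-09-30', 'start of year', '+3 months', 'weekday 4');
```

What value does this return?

`start of year` rewinds 2088-09-30 to 2088-01-01.
Adding +3 months to 2088-01-01 gives 2088-04-01.
`weekday 4` advances to the next Thursday; 2088-04-01 is already a Thursday, so it stays at 2088-04-01.

2088-04-01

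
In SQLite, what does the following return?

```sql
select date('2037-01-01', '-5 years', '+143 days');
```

2032-05-23

Adding -5 years to 2037-01-01 gives 2032-01-01.
Applying '+143 days' to 2032-01-01: counting 143 days forward gives 2032-05-23.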